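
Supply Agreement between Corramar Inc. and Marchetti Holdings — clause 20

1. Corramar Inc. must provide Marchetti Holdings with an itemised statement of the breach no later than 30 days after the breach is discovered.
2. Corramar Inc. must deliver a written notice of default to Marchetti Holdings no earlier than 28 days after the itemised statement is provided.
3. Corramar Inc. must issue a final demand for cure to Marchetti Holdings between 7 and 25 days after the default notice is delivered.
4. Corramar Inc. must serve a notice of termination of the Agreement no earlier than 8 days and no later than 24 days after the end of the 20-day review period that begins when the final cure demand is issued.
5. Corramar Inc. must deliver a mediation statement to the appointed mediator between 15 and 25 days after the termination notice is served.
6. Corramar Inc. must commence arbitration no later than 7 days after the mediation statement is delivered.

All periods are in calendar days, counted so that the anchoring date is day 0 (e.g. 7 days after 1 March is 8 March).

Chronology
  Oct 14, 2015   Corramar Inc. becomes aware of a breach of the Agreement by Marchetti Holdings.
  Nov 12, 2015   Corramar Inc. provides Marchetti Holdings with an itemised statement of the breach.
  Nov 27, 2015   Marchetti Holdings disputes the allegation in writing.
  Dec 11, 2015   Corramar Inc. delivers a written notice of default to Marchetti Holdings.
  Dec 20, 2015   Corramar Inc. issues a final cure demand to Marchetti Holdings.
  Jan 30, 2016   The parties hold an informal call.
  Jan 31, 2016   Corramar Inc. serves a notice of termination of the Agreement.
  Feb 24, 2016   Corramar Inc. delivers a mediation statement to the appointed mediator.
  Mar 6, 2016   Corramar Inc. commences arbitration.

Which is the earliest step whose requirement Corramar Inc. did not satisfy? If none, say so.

Step 1: 30 days after Oct 14, 2015 (when the breach is discovered) is Nov 13, 2015; done Nov 12, 2015 — timely.
Step 2: the earliest permitted date is 28 days after Nov 12, 2015 (when the itemised statement is provided), i.e. Dec 10, 2015; done Dec 11, 2015, after the minimum wait.
Step 3: the window is 7–25 days after Dec 11, 2015 (when the default notice is delivered), so Dec 18, 2015 through Jan 5, 2016; done Dec 20, 2015, which is between those dates.
Step 4: the window is 8–24 days after Jan 9, 2016 (end of the 20-day review period, which began when the final cure demand is issued on Dec 20, 2015), so Jan 17, 2016 through Feb 2, 2016; Jan 31, 2016 falls inside that range.
Step 5: the window is 15–25 days after Jan 31, 2016 (when the termination notice is served), so Feb 15, 2016 through Feb 25, 2016; done Feb 24, 2016 — within the window.
Step 6: 7 days after Feb 24, 2016 (when the mediation statement is delivered) is Mar 2, 2016; Mar 6, 2016 misses that deadline by 4 days.

Step 6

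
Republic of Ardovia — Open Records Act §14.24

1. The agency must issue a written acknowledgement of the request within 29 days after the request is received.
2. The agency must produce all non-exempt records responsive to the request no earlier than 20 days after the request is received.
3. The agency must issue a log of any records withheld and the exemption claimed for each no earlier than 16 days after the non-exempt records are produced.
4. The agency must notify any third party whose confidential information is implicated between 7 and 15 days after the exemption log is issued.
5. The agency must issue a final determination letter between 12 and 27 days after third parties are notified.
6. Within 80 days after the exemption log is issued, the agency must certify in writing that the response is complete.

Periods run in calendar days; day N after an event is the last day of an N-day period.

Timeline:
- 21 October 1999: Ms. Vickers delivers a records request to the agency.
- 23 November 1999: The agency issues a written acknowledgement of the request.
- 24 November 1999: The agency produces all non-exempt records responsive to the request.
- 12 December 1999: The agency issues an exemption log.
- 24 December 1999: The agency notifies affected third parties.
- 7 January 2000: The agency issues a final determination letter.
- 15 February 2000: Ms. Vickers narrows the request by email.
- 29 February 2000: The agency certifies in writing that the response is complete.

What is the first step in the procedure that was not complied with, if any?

(1) due by 21 October 1999 + 29 days = 19 November 1999; done 23 November 1999 — 4 days late.

Step 1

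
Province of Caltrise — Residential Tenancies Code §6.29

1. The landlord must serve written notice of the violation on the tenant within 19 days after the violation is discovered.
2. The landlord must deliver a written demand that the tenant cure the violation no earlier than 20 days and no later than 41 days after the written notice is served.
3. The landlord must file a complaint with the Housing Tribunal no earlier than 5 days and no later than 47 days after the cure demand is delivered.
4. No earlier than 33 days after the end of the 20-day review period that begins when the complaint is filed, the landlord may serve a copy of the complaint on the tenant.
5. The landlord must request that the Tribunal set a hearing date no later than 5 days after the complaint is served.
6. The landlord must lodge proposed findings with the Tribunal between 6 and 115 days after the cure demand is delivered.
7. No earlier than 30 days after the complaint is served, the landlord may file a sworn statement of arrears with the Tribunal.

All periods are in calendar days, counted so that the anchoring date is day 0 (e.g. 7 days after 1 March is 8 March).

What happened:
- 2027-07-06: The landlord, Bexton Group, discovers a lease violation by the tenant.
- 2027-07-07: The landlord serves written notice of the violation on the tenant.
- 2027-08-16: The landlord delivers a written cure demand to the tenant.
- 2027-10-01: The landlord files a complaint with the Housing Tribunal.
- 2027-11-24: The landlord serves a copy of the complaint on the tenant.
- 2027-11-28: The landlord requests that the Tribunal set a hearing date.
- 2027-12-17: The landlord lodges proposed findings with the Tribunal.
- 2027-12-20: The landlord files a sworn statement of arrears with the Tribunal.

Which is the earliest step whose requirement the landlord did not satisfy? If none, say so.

Step 6

Step 1 — counting 19 days from 2027-07-06 (when the violation is discovered) gives a deadline of 2027-07-25; completed 2027-07-07, before the deadline.
Step 2 — 20 and 41 days from 2027-07-07 (when the written notice is served) are 2027-07-27 and 2027-08-17 respectively; done 2027-08-16 — within the window.
Step 3 — 5 and 47 days from 2027-08-16 (when the cure demand is delivered) are 2027-08-21 and 2027-10-02 respectively; 2027-10-01 falls inside that range.
Step 4 — must wait 33 days from 2027-10-21 (end of the 20-day review period, which began when the complaint is filed on 2027-10-01), so not before 2027-11-23; done 2027-11-24, after the minimum wait.
Step 5 — counting 5 days from 2027-11-24 (when the complaint is served) gives a deadline of 2027-11-29; done 2027-11-28 — timely.
Step 6 — 6 and 115 days from 2027-08-16 (when the cure demand is delivered) are 2027-08-22 and 2027-12-09 respectively; 2027-12-17 is 8 days past the end of the window.
That is the first point of non-compliance.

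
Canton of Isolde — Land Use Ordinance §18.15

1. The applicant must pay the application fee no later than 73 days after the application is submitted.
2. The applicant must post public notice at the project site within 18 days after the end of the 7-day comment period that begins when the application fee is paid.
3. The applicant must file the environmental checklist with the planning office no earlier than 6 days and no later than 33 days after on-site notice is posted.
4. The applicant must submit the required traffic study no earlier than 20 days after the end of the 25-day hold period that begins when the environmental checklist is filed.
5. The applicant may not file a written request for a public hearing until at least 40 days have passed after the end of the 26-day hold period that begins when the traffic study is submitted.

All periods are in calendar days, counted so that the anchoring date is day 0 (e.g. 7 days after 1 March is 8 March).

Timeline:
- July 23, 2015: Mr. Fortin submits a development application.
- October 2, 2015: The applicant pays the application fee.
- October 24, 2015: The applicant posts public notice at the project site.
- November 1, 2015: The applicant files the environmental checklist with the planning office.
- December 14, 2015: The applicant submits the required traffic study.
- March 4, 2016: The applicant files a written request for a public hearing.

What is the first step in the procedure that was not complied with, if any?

(1) due by July 23, 2015 + 73 days = October 4, 2015; done October 2, 2015 — timely.
(2) due by October 9, 2015 + 18 days = October 27, 2015; completed October 24, 2015, before the deadline.
(3) the permitted window runs from October 24, 2015 + 6 = October 30, 2015 to October 24, 2015 + 33 = November 26, 2015; done November 1, 2015, which is between those dates.
(4) permitted from November 26, 2015 + 20 days = December 16, 2015 onward; acted on December 14, 2015, 2 days prematurely.
No need to go further; step 4 was not satisfied.

Step 4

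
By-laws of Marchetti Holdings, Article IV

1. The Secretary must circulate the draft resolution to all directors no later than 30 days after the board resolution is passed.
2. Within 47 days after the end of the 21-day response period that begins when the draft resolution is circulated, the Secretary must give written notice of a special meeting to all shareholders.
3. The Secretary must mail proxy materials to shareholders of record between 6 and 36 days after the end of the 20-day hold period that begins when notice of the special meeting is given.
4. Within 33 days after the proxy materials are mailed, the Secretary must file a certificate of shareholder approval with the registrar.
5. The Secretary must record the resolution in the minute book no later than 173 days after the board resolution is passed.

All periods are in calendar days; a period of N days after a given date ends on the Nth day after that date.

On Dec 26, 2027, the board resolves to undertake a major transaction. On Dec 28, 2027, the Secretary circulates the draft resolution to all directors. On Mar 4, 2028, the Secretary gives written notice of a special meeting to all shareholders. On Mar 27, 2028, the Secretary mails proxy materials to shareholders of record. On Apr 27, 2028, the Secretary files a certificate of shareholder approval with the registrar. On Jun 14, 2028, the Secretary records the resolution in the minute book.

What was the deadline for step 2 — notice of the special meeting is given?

Mar 5, 2028

The draft resolution is circulated on Dec 28, 2027; the 21-day response period therefore ends Jan 18, 2028, and step 2 runs from that date. 47 days after Jan 18, 2028 is Mar 5, 2028.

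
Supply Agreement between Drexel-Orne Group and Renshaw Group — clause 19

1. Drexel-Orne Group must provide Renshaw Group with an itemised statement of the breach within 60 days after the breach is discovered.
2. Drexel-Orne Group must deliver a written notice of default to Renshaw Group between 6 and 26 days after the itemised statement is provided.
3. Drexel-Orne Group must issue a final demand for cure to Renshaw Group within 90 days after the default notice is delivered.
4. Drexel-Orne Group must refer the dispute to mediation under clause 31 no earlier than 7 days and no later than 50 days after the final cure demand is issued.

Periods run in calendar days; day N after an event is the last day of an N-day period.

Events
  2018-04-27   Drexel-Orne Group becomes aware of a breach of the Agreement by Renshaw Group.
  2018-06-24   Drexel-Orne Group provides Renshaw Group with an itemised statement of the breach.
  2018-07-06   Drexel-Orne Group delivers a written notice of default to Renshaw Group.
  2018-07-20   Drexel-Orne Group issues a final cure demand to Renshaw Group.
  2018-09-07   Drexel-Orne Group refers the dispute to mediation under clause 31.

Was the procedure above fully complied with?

Step 1: 60 days after 2018-04-27 (when the breach is discovered) is 2018-06-26; 2018-06-24 is within that limit.
Step 2: the window is 6–26 days after 2018-06-24 (when the itemised statement is provided), so 2018-06-30 through 2018-07-20; 2018-07-06 falls inside that range.
Step 3: 90 days after 2018-07-06 (when the default notice is delivered) is 2018-10-04; done 2018-07-20 — timely.
Step 4: the window is 7–50 days after 2018-07-20 (when the final cure demand is issued), so 2018-07-27 through 2018-09-08; done 2018-09-07, which is between those dates.

Yes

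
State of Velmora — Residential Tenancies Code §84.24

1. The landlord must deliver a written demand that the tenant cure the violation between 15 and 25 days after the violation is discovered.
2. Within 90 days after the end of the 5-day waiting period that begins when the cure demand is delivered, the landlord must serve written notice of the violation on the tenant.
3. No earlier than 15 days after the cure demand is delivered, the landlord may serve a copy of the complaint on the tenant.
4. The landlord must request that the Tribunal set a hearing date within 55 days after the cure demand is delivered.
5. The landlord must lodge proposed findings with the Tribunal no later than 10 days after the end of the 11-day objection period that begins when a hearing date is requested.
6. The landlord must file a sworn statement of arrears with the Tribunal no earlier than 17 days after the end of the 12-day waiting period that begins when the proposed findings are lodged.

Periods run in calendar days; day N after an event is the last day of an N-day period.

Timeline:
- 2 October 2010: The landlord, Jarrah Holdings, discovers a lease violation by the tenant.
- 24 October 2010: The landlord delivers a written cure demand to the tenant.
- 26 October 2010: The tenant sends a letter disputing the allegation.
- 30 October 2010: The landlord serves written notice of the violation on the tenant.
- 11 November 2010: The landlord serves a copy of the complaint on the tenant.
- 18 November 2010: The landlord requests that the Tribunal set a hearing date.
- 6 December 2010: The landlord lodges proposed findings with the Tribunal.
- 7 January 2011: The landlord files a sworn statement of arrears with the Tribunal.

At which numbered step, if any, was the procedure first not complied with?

Step 1 — 15 and 25 days from 2 October 2010 (when the violation is discovered) are 17 October 2010 and 27 October 2010 respectively; done 24 October 2010, which is between those dates.
Step 2 — counting 90 days from 29 October 2010 (end of the 5-day waiting period, which began when the cure demand is delivered on 24 October 2010) gives a deadline of 27 January 2011; 30 October 2010 is within that limit.
Step 3 — must wait 15 days from 24 October 2010 (when the cure demand is delivered), so not before 8 November 2010; 11 November 2010 is on or after that date.
Step 4 — counting 55 days from 24 October 2010 (when the cure demand is delivered) gives a deadline of 18 December 2010; done 18 November 2010 — timely.
Step 5 — counting 10 days from 29 November 2010 (end of the 11-day objection period, which began when a hearing date is requested on 18 November 2010) gives a deadline of 9 December 2010; completed 6 December 2010, before the deadline.
Step 6 — must wait 17 days from 18 December 2010 (end of the 12-day waiting period, which began when the proposed findings are lodged on 6 December 2010), so not before 4 January 2011; 7 January 2011 is on or after that date.

None — every step was satisfied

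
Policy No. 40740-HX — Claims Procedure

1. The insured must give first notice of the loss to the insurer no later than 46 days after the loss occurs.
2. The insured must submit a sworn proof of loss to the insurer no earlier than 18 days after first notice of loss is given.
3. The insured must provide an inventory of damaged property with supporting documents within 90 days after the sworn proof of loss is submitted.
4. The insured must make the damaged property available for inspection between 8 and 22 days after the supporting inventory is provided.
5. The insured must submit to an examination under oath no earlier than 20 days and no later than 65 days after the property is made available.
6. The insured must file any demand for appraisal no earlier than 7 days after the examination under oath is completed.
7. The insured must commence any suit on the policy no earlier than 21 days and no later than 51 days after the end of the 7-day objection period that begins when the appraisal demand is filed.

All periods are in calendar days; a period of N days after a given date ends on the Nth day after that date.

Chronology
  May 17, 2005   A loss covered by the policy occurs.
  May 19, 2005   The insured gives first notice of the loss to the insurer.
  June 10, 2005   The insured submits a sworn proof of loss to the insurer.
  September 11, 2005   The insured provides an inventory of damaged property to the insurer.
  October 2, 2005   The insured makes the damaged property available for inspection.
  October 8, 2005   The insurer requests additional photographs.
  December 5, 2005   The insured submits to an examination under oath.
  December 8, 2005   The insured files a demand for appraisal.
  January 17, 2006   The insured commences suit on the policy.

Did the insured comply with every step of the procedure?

No

(1) due by May 17, 2005 + 46 days = July 2, 2005; completed May 19, 2005, before the deadline.
(2) permitted from May 19, 2005 + 18 days = June 6, 2005 onward; done June 10, 2005, after the minimum wait.
(3) due by June 10, 2005 + 90 days = September 8, 2005; done September 11, 2005 — 3 days late.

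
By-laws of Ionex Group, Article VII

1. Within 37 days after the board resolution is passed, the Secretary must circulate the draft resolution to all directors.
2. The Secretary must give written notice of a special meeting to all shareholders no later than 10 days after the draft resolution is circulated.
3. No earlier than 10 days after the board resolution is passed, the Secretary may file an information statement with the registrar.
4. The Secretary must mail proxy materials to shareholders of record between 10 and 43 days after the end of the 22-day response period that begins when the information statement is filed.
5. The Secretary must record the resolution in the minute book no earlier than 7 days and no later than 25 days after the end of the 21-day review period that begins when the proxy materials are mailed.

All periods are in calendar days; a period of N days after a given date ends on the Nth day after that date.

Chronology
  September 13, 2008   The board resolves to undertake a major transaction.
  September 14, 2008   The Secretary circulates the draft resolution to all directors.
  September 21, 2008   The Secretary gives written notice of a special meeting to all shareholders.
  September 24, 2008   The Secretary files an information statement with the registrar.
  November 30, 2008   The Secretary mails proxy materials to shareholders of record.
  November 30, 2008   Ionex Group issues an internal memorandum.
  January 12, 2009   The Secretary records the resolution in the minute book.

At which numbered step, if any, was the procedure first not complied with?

Step 4

Step 1 — counting 37 days from September 13, 2008 (when the board resolution is passed) gives a deadline of October 20, 2008; done September 14, 2008 — timely.
Step 2 — counting 10 days from September 14, 2008 (when the draft resolution is circulated) gives a deadline of September 24, 2008; completed September 21, 2008, before the deadline.
Step 3 — must wait 10 days from September 13, 2008 (when the board resolution is passed), so not before September 23, 2008; September 24, 2008 is on or after that date.
Step 4 — 10 and 43 days from October 16, 2008 (end of the 22-day response period, which began when the information statement is filed on September 24, 2008) are October 26, 2008 and November 28, 2008 respectively; November 30, 2008 is 2 days past the end of the window.
No need to go further; step 4 was not satisfied.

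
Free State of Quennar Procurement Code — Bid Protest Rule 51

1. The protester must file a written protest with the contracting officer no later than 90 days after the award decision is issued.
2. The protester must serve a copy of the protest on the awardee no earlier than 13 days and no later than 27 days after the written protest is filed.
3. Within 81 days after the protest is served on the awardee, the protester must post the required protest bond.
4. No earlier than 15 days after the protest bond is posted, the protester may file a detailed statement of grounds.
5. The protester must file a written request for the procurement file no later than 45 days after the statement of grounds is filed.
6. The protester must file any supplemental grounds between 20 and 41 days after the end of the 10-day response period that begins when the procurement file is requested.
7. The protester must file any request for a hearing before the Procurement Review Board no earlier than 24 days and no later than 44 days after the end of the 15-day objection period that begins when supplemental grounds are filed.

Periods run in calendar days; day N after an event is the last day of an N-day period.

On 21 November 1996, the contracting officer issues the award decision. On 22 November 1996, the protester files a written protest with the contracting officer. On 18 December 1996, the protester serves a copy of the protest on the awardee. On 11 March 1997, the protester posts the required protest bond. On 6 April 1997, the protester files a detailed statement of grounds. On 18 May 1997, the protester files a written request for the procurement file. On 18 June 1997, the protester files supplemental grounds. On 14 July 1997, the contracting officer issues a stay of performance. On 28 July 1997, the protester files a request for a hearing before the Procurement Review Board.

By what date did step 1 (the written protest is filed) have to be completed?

19 February 1997

Step 1 runs from 21 November 1996, when the award decision is issued. 90 days after 21 November 1996 is 19 February 1997.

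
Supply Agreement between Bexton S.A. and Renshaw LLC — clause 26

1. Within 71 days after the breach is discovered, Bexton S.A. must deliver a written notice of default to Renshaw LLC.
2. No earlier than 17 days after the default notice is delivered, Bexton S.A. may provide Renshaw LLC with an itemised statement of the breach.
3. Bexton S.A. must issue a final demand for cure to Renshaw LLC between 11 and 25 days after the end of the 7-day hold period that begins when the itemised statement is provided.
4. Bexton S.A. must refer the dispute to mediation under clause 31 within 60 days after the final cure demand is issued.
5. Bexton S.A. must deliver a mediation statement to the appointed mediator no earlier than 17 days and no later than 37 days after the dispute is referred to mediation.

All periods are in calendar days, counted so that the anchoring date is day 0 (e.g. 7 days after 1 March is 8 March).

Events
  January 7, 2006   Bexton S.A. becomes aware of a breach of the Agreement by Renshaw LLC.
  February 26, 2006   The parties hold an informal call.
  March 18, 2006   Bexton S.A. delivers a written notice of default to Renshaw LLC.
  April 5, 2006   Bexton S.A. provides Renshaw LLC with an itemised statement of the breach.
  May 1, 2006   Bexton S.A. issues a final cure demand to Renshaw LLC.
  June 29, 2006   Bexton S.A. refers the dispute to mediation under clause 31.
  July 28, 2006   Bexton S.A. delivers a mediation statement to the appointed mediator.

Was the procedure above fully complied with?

Step 1: 71 days after January 7, 2006 (when the breach is discovered) is March 19, 2006; March 18, 2006 is within that limit.
Step 2: the earliest permitted date is 17 days after March 18, 2006 (when the default notice is delivered), i.e. April 4, 2006; done April 5, 2006, after the minimum wait.
Step 3: the window is 11–25 days after April 12, 2006 (end of the 7-day hold period, which began when the itemised statement is provided on April 5, 2006), so April 23, 2006 through May 7, 2006; May 1, 2006 falls inside that range.
Step 4: 60 days after May 1, 2006 (when the final cure demand is issued) is June 30, 2006; June 29, 2006 is within that limit.
Step 5: the window is 17–37 days after June 29, 2006 (when the dispute is referred to mediation), so July 16, 2006 through August 5, 2006; done July 28, 2006, which is between those dates.

Yes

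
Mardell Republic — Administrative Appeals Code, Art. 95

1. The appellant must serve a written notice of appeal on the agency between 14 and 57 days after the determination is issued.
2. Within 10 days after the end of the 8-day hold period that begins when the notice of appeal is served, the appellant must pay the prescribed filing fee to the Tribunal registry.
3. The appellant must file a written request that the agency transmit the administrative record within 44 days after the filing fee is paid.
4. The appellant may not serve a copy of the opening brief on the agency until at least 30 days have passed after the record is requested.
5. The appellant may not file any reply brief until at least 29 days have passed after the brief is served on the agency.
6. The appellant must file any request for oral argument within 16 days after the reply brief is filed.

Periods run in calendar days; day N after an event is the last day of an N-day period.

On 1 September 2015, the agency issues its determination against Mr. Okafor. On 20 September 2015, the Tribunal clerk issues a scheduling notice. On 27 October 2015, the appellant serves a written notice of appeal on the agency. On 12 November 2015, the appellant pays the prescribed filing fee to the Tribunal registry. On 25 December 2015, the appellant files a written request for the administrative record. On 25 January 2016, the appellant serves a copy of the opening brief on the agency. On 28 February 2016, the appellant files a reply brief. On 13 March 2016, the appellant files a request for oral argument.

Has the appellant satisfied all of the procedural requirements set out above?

Yes

Step 1 — 14 and 57 days from 1 September 2015 (when the determination is issued) are 15 September 2015 and 28 October 2015 respectively; done 27 October 2015 — within the window.
Step 2 — counting 10 days from 4 November 2015 (end of the 8-day hold period, which began when the notice of appeal is served on 27 October 2015) gives a deadline of 14 November 2015; done 12 November 2015 — timely.
Step 3 — counting 44 days from 12 November 2015 (when the filing fee is paid) gives a deadline of 26 December 2015; done 25 December 2015 — timely.
Step 4 — must wait 30 days from 25 December 2015 (when the record is requested), so not before 24 January 2016; done 25 January 2016 — permitted.
Step 5 — must wait 29 days from 25 January 2016 (when the brief is served on the agency), so not before 23 February 2016; 28 February 2016 is on or after that date.
Step 6 — counting 16 days from 28 February 2016 (when the reply brief is filed) gives a deadline of 15 March 2016; 13 March 2016 is within that limit.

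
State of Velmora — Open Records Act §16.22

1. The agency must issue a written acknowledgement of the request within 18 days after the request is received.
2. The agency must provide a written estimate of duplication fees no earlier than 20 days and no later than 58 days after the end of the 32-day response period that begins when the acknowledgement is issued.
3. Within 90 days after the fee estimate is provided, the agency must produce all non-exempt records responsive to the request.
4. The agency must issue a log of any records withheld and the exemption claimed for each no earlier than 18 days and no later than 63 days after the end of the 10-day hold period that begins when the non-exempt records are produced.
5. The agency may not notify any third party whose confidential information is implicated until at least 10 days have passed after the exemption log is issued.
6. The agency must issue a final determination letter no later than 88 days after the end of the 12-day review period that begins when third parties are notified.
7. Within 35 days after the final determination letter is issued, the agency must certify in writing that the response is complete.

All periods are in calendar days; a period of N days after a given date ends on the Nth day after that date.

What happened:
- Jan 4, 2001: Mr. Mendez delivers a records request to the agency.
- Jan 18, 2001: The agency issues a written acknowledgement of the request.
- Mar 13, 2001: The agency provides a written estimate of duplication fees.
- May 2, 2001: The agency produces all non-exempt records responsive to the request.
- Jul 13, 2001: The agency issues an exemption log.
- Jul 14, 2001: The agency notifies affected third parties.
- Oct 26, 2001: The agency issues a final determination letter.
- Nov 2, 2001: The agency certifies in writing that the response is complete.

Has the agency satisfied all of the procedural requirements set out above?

No

Step 1: 18 days after Jan 4, 2001 (when the request is received) is Jan 22, 2001; done Jan 18, 2001 — timely.
Step 2: the window is 20–58 days after Feb 19, 2001 (end of the 32-day response period, which began when the acknowledgement is issued on Jan 18, 2001), so Mar 11, 2001 through Apr 18, 2001; done Mar 13, 2001 — within the window.
Step 3: 90 days after Mar 13, 2001 (when the fee estimate is provided) is Jun 11, 2001; done May 2, 2001 — timely.
Step 4: the window is 18–63 days after May 12, 2001 (end of the 10-day hold period, which began when the non-exempt records are produced on May 2, 2001), so May 30, 2001 through Jul 14, 2001; Jul 13, 2001 falls inside that range.
Step 5: the earliest permitted date is 10 days after Jul 13, 2001 (when the exemption log is issued), i.e. Jul 23, 2001; done Jul 14, 2001 — 9 days too early.
No need to go further; step 5 was not satisfied.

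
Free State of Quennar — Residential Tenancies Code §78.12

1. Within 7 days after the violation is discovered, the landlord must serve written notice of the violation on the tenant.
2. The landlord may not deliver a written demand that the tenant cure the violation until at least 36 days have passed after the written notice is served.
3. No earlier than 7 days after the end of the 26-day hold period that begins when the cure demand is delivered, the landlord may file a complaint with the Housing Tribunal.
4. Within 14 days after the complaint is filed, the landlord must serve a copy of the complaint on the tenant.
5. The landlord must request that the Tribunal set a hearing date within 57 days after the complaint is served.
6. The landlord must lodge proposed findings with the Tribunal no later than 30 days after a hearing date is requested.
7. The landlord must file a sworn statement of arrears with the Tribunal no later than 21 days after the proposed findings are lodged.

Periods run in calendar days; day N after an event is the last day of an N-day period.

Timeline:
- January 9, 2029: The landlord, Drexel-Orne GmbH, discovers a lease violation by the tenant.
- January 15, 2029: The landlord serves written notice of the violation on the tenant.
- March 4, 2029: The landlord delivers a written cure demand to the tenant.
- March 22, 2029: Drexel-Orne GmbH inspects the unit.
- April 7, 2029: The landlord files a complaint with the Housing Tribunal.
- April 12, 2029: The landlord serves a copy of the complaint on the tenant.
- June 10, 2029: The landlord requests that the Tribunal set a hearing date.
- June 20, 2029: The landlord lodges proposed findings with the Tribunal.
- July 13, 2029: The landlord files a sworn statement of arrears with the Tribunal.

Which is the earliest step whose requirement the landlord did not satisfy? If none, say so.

Step 1: 7 days after January 9, 2029 (when the violation is discovered) is January 16, 2029; completed January 15, 2029, before the deadline.
Step 2: the earliest permitted date is 36 days after January 15, 2029 (when the written notice is served), i.e. February 20, 2029; done March 4, 2029 — permitted.
Step 3: the earliest permitted date is 7 days after March 30, 2029 (end of the 26-day hold period, which began when the cure demand is delivered on March 4, 2029), i.e. April 6, 2029; April 7, 2029 is on or after that date.
Step 4: 14 days after April 7, 2029 (when the complaint is filed) is April 21, 2029; April 12, 2029 is within that limit.
Step 5: 57 days after April 12, 2029 (when the complaint is served) is June 8, 2029; June 10, 2029 misses that deadline by 2 days.
The analysis stops there.

Step 5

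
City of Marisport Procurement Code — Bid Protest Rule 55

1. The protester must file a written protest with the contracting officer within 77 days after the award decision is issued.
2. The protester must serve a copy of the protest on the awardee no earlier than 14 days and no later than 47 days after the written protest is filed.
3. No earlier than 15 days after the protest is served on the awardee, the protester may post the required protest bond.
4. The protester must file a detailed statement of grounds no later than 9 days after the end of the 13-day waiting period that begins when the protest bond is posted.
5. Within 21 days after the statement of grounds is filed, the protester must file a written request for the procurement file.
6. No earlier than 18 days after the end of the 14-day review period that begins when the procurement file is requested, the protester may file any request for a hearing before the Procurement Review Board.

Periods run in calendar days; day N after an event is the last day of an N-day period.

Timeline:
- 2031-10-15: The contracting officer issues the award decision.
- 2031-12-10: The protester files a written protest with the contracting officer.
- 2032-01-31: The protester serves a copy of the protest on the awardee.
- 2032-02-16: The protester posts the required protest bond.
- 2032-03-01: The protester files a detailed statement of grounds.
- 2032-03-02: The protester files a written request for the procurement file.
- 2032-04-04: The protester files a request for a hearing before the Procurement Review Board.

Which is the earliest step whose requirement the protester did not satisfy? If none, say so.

(1) due by 2031-10-15 + 77 days = 2031-12-31; done 2031-12-10 — timely.
(2) the permitted window runs from 2031-12-10 + 14 = 2031-12-24 to 2031-12-10 + 47 = 2032-01-26; 2032-01-31 is 5 days past the end of the window.

Step 2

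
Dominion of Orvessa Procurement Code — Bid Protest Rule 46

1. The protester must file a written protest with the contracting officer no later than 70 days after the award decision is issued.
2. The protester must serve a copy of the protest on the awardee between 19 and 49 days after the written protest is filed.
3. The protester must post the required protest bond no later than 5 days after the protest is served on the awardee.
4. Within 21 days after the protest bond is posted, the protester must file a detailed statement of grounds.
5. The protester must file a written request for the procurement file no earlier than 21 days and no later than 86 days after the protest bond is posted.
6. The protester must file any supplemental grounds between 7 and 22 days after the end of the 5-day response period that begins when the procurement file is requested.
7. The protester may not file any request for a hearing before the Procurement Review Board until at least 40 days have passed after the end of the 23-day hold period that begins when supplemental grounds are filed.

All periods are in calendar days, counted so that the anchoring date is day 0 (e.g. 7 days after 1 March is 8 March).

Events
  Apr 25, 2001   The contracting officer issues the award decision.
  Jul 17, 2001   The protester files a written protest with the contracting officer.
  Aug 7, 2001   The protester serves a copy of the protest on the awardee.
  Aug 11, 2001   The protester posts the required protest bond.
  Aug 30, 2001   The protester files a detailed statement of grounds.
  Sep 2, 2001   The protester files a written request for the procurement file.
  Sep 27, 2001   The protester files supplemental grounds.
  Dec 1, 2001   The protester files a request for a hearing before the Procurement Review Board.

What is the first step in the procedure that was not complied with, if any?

Step 1: 70 days after Apr 25, 2001 (when the award decision is issued) is Jul 4, 2001; Jul 17, 2001 misses that deadline by 13 days.

Step 1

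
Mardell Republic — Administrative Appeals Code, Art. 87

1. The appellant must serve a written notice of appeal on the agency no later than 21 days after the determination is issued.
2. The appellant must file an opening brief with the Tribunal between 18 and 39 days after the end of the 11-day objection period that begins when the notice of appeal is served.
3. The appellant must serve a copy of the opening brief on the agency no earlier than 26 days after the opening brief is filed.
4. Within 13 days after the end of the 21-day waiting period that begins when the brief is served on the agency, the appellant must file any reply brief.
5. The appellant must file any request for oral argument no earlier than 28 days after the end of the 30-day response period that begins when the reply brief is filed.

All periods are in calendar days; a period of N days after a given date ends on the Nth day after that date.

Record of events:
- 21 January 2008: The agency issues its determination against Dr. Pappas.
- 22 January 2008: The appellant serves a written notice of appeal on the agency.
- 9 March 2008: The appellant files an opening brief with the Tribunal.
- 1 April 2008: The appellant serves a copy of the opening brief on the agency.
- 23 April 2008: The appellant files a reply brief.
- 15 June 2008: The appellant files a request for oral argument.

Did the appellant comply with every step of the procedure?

Step 1: 21 days after 21 January 2008 (when the determination is issued) is 11 February 2008; completed 22 January 2008, before the deadline.
Step 2: the window is 18–39 days after 2 February 2008 (end of the 11-day objection period, which began when the notice of appeal is served on 22 January 2008), so 20 February 2008 through 12 March 2008; done 9 March 2008 — within the window.
Step 3: the earliest permitted date is 26 days after 9 March 2008 (when the opening brief is filed), i.e. 4 April 2008; 1 April 2008 is 3 days before the earliest permitted date.
The procedure was therefore not followed at step 3.

No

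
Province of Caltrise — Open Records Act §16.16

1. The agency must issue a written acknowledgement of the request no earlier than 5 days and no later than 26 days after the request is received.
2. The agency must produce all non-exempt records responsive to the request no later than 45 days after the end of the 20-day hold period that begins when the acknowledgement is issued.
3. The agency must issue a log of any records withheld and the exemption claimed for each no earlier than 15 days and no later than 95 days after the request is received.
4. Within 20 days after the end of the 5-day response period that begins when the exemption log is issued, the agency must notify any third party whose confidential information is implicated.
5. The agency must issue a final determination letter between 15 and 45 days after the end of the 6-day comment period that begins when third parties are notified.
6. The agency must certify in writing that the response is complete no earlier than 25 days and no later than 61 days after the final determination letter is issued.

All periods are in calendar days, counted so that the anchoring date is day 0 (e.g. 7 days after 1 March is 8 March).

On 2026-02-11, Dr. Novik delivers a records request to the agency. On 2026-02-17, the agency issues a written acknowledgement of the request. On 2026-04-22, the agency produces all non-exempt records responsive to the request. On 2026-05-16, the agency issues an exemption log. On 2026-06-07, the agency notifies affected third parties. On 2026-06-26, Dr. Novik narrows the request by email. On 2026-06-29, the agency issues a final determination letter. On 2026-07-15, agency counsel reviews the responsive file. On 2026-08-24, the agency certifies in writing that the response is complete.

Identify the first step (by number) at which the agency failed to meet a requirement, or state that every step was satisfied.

None — every step was satisfied

Step 1 — 5 and 26 days from 2026-02-11 (when the request is received) are 2026-02-16 and 2026-03-09 respectively; done 2026-02-17 — within the window.
Step 2 — counting 45 days from 2026-03-09 (end of the 20-day hold period, which began when the acknowledgement is issued on 2026-02-17) gives a deadline of 2026-04-23; 2026-04-22 is within that limit.
Step 3 — 15 and 95 days from 2026-02-11 (when the request is received) are 2026-02-26 and 2026-05-17 respectively; 2026-05-16 falls inside that range.
Step 4 — counting 20 days from 2026-05-21 (end of the 5-day response period, which began when the exemption log is issued on 2026-05-16) gives a deadline of 2026-06-10; 2026-06-07 is within that limit.
Step 5 — 15 and 45 days from 2026-06-13 (end of the 6-day comment period, which began when third parties are notified on 2026-06-07) are 2026-06-28 and 2026-07-28 respectively; done 2026-06-29, which is between those dates.
Step 6 — 25 and 61 days from 2026-06-29 (when the final determination letter is issued) are 2026-07-24 and 2026-08-29 respectively; done 2026-08-24 — within the window.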